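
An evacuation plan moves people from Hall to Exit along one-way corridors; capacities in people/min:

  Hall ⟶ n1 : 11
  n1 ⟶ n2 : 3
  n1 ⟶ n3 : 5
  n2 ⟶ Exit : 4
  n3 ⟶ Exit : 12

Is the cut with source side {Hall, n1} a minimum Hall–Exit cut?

Yes — it is a minimum cut (capacity 8).

Given cut capacity: 3 + 5 = 8.
Augment Hall→n1→n2→Exit: bottleneck 3, flow now 3.
Augment Hall→n1→n3→Exit: bottleneck 5, flow now 8.
No augmenting path remains; maximum flow = 8.
Cut capacity 8 equals the max flow, so it is a minimum cut.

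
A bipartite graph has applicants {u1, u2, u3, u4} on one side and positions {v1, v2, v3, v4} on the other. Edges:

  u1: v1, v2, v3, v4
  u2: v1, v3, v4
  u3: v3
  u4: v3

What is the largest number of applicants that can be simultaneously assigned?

3

Unit-capacity flow: source→left, listed edges, right→sink; max matching = max flow.
Augmenting path u1→v1 (+1); matched 1.
Augmenting path u2→v3 (+1); matched 2.
Augmenting path u3→v3→u2→v4 (+1); matched 3.
No augmenting path remains; maximum matching = 3.
König certificate: {u1, u2, v3} is a vertex cover of size 3 (every listed pair touches it), so no matching can be larger.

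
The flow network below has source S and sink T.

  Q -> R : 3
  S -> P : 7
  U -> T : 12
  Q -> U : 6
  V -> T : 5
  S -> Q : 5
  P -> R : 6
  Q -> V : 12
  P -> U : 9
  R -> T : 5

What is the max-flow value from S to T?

12

Augment S→P→R→T: bottleneck 5, flow now 5.
Augment S→P→U→T: bottleneck 2, flow now 7.
Augment S→Q→U→T: bottleneck 5, flow now 12.
No augmenting path remains; maximum flow = 12.
In the residual graph, reachable from S: {S}.
Min-cut edges: S→P (7), S→Q (5); capacity 7 + 5 = 12.
This cut is saturated, so no flow can exceed 12.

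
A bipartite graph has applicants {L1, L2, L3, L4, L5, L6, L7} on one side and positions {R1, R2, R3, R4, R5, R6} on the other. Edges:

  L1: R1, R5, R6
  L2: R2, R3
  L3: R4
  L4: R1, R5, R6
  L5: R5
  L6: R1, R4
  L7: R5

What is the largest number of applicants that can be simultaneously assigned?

Unit-capacity flow: source→left, listed edges, right→sink; max matching = max flow.
Augmenting path L1→R1 (+1); matched 1.
Augmenting path L2→R2 (+1); matched 2.
Augmenting path L3→R4 (+1); matched 3.
Augmenting path L4→R5 (+1); matched 4.
Augmenting path L5→R5→L4→R6 (+1); matched 5.
No augmenting path remains; maximum matching = 5.
König certificate: {L2, R1, R4, R5, R6} is a vertex cover of size 5 (every listed pair touches it), so no matching can be larger.

5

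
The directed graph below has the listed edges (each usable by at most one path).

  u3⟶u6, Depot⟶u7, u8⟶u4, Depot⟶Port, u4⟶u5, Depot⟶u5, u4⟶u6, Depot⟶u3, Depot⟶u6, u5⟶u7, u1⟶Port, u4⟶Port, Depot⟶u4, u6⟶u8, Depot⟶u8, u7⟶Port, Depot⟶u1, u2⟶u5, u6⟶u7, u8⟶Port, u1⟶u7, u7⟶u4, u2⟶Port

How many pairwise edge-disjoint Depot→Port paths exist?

5

Assign every edge capacity 1; by Menger, the answer equals the max flow.
Path Depot→Port (+1); total 1.
Path Depot→u1→Port (+1); total 2.
Path Depot→u4→Port (+1); total 3.
Path Depot→u7→Port (+1); total 4.
Path Depot→u8→Port (+1); total 5.
No residual Depot→Port path; max flow = 5.
Certifying cut of size 5: {Depot→Port, Depot→u1, u4→Port, u7→Port, u8→Port}.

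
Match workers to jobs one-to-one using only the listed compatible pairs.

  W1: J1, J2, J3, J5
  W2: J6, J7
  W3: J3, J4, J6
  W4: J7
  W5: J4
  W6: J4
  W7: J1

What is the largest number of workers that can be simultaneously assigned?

Unit-capacity flow: source→left, listed edges, right→sink; max matching = max flow.
Augmenting path W1→J1 (+1); matched 1.
Augmenting path W2→J6 (+1); matched 2.
Augmenting path W3→J3 (+1); matched 3.
Augmenting path W4→J7 (+1); matched 4.
Augmenting path W5→J4 (+1); matched 5.
Augmenting path W7→J1→W1→J2 (+1); matched 6.
No augmenting path remains; maximum matching = 6.
König certificate: {W1, W2, W3, W4, W7, J4} is a vertex cover of size 6 (every listed pair touches it), so no matching can be larger.

6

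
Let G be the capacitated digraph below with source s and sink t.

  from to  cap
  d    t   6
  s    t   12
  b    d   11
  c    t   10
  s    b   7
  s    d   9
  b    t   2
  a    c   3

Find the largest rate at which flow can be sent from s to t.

20

Augment s→t: bottleneck 12, flow now 12.
Augment s→b→t: bottleneck 2, flow now 14.
Augment s→d→t: bottleneck 6, flow now 20.
No augmenting path remains; maximum flow = 20.
In the residual graph, reachable from s: {s, b, d}.
Min-cut edges: s→t (12), b→t (2), d→t (6); capacity 12 + 2 + 6 = 20.
This cut is saturated, so no flow can exceed 20.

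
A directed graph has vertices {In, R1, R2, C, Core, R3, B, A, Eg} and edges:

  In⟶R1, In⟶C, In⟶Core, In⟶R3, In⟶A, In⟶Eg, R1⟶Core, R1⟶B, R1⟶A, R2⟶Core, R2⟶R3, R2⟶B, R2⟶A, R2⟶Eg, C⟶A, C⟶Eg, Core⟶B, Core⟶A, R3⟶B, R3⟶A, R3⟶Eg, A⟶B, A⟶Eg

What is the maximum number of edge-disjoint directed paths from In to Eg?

4

Assign every edge capacity 1; by Menger, the answer equals the max flow.
Path In→Eg (+1); total 1.
Path In→C→Eg (+1); total 2.
Path In→R3→Eg (+1); total 3.
Path In→A→Eg (+1); total 4.
No residual In→Eg path; max flow = 4.
Certifying cut of size 4: {A→Eg, In→C, In→Eg, In→R3}.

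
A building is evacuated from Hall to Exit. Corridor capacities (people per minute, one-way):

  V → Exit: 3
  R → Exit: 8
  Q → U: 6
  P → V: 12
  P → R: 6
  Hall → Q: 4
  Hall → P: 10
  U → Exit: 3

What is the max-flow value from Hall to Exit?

12

Augment Hall→P→R→Exit: bottleneck 6, flow now 6.
Augment Hall→P→V→Exit: bottleneck 3, flow now 9.
Augment Hall→Q→U→Exit: bottleneck 3, flow now 12.
No augmenting path remains; maximum flow = 12.
In the residual graph, reachable from Hall: {Hall, P, Q, U, V}.
Min-cut edges: P→R (6), U→Exit (3), V→Exit (3); capacity 6 + 3 + 3 = 12.
This cut is saturated, so no flow can exceed 12.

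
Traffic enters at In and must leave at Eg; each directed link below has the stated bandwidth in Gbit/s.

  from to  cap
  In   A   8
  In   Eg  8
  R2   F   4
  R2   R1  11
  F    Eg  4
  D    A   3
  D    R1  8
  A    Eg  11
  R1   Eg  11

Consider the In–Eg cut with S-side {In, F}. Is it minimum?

Given cut capacity: 8 + 8 + 4 = 20.
Augment In→Eg: bottleneck 8, flow now 8.
Augment In→A→Eg: bottleneck 8, flow now 16.
No augmenting path remains; maximum flow = 16.
In the residual graph, reachable from In: {In}.
Min-cut edges: In→A (8), In→Eg (8); capacity 8 + 8 = 16.
Cut capacity 20 exceeds the max flow 16, so it is not minimum.

No — its capacity is 20, but the minimum cut has capacity 16.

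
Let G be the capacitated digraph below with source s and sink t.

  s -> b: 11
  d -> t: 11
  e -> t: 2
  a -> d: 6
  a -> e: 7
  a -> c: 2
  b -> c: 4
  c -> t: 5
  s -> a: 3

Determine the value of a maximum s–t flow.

7

Augment s→a→c→t: bottleneck 2, flow now 2.
Augment s→a→d→t: bottleneck 1, flow now 3.
Augment s→b→c→t: bottleneck 3, flow now 6.
Augment s→b→c→a→d→t: bottleneck 1, flow now 7. (uses reverse residual edge)
No augmenting path remains; maximum flow = 7.
In the residual graph, reachable from s: {s, b}.
Min-cut edges: s→a (3), b→c (4); capacity 3 + 4 = 7.
This cut is saturated, so no flow can exceed 7.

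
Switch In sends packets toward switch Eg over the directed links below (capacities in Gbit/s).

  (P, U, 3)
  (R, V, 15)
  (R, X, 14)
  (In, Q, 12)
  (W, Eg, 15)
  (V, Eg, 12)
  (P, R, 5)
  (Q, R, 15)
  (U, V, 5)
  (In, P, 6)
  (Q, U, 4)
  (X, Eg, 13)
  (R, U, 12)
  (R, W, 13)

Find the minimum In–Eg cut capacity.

Augment In→P→R→V→Eg: bottleneck 5, flow now 5.
Augment In→P→U→V→Eg: bottleneck 1, flow now 6.
Augment In→Q→R→V→Eg: bottleneck 6, flow now 12.
Augment In→Q→R→W→Eg: bottleneck 6, flow now 18.
No augmenting path remains; maximum flow = 18.
By max-flow min-cut, the minimum cut capacity equals the max flow.
In the residual graph, reachable from In: {In}.
Min-cut edges: In→P (6), In→Q (12); capacity 6 + 12 = 18.

18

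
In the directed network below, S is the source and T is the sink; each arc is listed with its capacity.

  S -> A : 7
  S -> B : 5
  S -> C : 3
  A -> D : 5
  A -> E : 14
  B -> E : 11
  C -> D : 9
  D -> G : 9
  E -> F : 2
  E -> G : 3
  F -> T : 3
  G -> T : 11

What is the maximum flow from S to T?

13

Augment S→A→D→G→T: bottleneck 5, flow now 5.
Augment S→A→E→F→T: bottleneck 2, flow now 7.
Augment S→B→E→G→T: bottleneck 3, flow now 10.
Augment S→C→D→G→T: bottleneck 3, flow now 13.
No augmenting path remains; maximum flow = 13.
In the residual graph, reachable from S: {S, A, B, E}.
Min-cut edges: S→C (3), A→D (5), E→F (2), E→G (3); capacity 3 + 5 + 2 + 3 = 13.
This cut is saturated, so no flow can exceed 13.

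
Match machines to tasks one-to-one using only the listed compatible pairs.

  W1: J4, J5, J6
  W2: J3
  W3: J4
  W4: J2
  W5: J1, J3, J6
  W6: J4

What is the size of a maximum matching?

Unit-capacity flow: source→left, listed edges, right→sink; max matching = max flow.
Augmenting path W1→J4 (+1); matched 1.
Augmenting path W2→J3 (+1); matched 2.
Augmenting path W4→J2 (+1); matched 3.
Augmenting path W5→J1 (+1); matched 4.
Augmenting path W3→J4→W1→J5 (+1); matched 5.
No augmenting path remains; maximum matching = 5.
König certificate: {W1, W2, W4, W5, J4} is a vertex cover of size 5 (every listed pair touches it), so no matching can be larger.

5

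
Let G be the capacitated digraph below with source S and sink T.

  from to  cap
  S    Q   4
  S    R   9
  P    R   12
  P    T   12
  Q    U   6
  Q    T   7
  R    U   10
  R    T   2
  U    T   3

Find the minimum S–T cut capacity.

Augment S→Q→T: bottleneck 4, flow now 4.
Augment S→R→T: bottleneck 2, flow now 6.
Augment S→R→U→T: bottleneck 3, flow now 9.
No augmenting path remains; maximum flow = 9.
By max-flow min-cut, the minimum cut capacity equals the max flow.
In the residual graph, reachable from S: {S, R, U}.
Min-cut edges: S→Q (4), R→T (2), U→T (3); capacity 4 + 2 + 3 = 9.

9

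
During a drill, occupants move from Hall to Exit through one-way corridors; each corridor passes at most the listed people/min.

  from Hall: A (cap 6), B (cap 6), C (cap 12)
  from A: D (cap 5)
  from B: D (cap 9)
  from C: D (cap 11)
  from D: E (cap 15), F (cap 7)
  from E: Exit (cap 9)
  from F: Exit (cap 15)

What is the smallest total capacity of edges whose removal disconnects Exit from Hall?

16

Augment Hall→A→D→E→Exit: bottleneck 5, flow now 5.
Augment Hall→B→D→E→Exit: bottleneck 4, flow now 9.
Augment Hall→B→D→F→Exit: bottleneck 2, flow now 11.
Augment Hall→C→D→F→Exit: bottleneck 5, flow now 16.
No augmenting path remains; maximum flow = 16.
By max-flow min-cut, the minimum cut capacity equals the max flow.
In the residual graph, reachable from Hall: {Hall, A, B, C, D, E}.
Min-cut edges: D→F (7), E→Exit (9); capacity 7 + 9 = 16.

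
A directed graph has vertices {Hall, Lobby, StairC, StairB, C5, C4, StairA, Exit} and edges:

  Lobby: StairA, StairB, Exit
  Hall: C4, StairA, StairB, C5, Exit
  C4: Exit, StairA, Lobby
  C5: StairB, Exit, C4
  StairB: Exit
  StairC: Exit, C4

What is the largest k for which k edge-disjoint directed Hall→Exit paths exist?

Assign every edge capacity 1; by Menger, the answer equals the max flow.
Path Hall→Exit (+1); total 1.
Path Hall→StairB→Exit (+1); total 2.
Path Hall→C5→Exit (+1); total 3.
Path Hall→C4→Exit (+1); total 4.
No residual Hall→Exit path; max flow = 4.
Certifying cut of size 4: {Hall→C4, Hall→C5, Hall→Exit, Hall→StairB}.

4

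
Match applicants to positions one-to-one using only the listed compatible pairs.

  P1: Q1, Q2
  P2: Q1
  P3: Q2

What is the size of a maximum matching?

2

Unit-capacity flow: source→left, listed edges, right→sink; max matching = max flow.
Augmenting path P1→Q1 (+1); matched 1.
Augmenting path P3→Q2 (+1); matched 2.
No augmenting path remains; maximum matching = 2.
König certificate: {Q1, Q2} is a vertex cover of size 2 (every listed pair touches it), so no matching can be larger.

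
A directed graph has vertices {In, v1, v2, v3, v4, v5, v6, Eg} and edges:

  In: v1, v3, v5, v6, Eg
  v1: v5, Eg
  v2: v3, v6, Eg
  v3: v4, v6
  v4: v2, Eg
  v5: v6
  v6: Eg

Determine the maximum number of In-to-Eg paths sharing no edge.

Assign every edge capacity 1; by Menger, the answer equals the max flow.
Path In→Eg (+1); total 1.
Path In→v1→Eg (+1); total 2.
Path In→v6→Eg (+1); total 3.
Path In→v3→v4→Eg (+1); total 4.
No residual In→Eg path; max flow = 4.
Certifying cut of size 4: {In→Eg, In→v1, In→v3, v6→Eg}.

4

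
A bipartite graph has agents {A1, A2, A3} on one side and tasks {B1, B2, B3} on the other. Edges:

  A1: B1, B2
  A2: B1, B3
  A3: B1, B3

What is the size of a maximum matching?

Unit-capacity flow: source→left, listed edges, right→sink; max matching = max flow.
Augmenting path A1→B1 (+1); matched 1.
Augmenting path A2→B3 (+1); matched 2.
Augmenting path A3→B1→A1→B2 (+1); matched 3.
No augmenting path remains; maximum matching = 3.
König certificate: {A1, A2, A3} is a vertex cover of size 3 (every listed pair touches it), so no matching can be larger.

3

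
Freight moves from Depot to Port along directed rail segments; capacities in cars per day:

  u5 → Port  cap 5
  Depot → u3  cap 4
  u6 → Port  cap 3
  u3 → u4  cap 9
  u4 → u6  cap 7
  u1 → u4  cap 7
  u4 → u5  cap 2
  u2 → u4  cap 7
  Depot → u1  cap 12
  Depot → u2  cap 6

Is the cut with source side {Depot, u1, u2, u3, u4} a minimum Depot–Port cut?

No — its capacity is 9, but the minimum cut has capacity 5.

Given cut capacity: 2 + 7 = 9.
Augment Depot→u1→u4→u5→Port: bottleneck 2, flow now 2.
Augment Depot→u1→u4→u6→Port: bottleneck 3, flow now 5.
No augmenting path remains; maximum flow = 5.
In the residual graph, reachable from Depot: {Depot, u1, u2, u3, u4, u6}.
Min-cut edges: u4→u5 (2), u6→Port (3); capacity 2 + 3 = 5.
Cut capacity 9 exceeds the max flow 5, so it is not minimum.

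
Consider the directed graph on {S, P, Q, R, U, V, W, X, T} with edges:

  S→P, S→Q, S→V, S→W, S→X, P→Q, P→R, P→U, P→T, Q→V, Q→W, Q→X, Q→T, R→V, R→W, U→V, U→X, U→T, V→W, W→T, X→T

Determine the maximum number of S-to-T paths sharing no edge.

4

Assign every edge capacity 1; by Menger, the answer equals the max flow.
Path S→P→T (+1); total 1.
Path S→Q→T (+1); total 2.
Path S→W→T (+1); total 3.
Path S→X→T (+1); total 4.
No residual S→T path; max flow = 4.
Certifying cut of size 4: {S→P, S→Q, S→X, W→T}.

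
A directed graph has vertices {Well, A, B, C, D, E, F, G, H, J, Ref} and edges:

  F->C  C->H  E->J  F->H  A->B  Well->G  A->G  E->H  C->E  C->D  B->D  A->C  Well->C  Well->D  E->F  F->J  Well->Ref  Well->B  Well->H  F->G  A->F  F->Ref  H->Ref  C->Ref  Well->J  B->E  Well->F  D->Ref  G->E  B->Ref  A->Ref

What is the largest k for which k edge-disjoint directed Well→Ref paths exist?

6

Assign every edge capacity 1; by Menger, the answer equals the max flow.
Path Well→Ref (+1); total 1.
Path Well→B→Ref (+1); total 2.
Path Well→C→Ref (+1); total 3.
Path Well→D→Ref (+1); total 4.
Path Well→F→Ref (+1); total 5.
Path Well→H→Ref (+1); total 6.
No residual Well→Ref path; max flow = 6.
Certifying cut of size 6: {C→Ref, D→Ref, F→Ref, H→Ref, Well→B, Well→Ref}.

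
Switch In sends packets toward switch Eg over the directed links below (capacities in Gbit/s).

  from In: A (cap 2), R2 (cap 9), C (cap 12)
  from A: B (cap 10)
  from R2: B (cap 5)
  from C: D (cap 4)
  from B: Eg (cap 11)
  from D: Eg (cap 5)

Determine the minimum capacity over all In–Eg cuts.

11

Augment In→A→B→Eg: bottleneck 2, flow now 2.
Augment In→R2→B→Eg: bottleneck 5, flow now 7.
Augment In→C→D→Eg: bottleneck 4, flow now 11.
No augmenting path remains; maximum flow = 11.
By max-flow min-cut, the minimum cut capacity equals the max flow.
In the residual graph, reachable from In: {In, R2, C}.
Min-cut edges: In→A (2), R2→B (5), C→D (4); capacity 2 + 5 + 4 = 11.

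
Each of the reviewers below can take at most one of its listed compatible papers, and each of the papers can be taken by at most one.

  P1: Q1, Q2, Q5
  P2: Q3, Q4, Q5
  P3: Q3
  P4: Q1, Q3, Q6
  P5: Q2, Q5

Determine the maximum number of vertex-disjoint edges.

5

Unit-capacity flow: source→left, listed edges, right→sink; max matching = max flow.
Augmenting path P1→Q1 (+1); matched 1.
Augmenting path P2→Q3 (+1); matched 2.
Augmenting path P4→Q6 (+1); matched 3.
Augmenting path P5→Q2 (+1); matched 4.
Augmenting path P3→Q3→P2→Q4 (+1); matched 5.
No augmenting path remains; maximum matching = 5.
König certificate: {P1, P2, P3, P4, P5} is a vertex cover of size 5 (every listed pair touches it), so no matching can be larger.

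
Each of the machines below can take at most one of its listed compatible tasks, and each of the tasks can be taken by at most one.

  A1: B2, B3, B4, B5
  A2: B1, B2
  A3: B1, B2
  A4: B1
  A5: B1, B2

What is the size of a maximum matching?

Unit-capacity flow: source→left, listed edges, right→sink; max matching = max flow.
Augmenting path A1→B2 (+1); matched 1.
Augmenting path A2→B1 (+1); matched 2.
Augmenting path A3→B2→A1→B3 (+1); matched 3.
No augmenting path remains; maximum matching = 3.
König certificate: {A1, B1, B2} is a vertex cover of size 3 (every listed pair touches it), so no matching can be larger.

3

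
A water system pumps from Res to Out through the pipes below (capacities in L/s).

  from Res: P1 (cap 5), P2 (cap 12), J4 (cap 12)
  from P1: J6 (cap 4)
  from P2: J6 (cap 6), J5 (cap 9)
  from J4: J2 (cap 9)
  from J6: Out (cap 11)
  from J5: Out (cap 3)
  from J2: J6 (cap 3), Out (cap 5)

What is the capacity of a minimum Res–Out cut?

19

Augment Res→P1→J6→Out: bottleneck 4, flow now 4.
Augment Res→P2→J6→Out: bottleneck 6, flow now 10.
Augment Res→P2→J5→Out: bottleneck 3, flow now 13.
Augment Res→J4→J2→Out: bottleneck 5, flow now 18.
Augment Res→J4→J2→J6→Out: bottleneck 1, flow now 19.
No augmenting path remains; maximum flow = 19.
By max-flow min-cut, the minimum cut capacity equals the max flow.
In the residual graph, reachable from Res: {Res, P1, P2, J4, J6, J5, J2}.
Min-cut edges: J6→Out (11), J5→Out (3), J2→Out (5); capacity 11 + 3 + 5 = 19.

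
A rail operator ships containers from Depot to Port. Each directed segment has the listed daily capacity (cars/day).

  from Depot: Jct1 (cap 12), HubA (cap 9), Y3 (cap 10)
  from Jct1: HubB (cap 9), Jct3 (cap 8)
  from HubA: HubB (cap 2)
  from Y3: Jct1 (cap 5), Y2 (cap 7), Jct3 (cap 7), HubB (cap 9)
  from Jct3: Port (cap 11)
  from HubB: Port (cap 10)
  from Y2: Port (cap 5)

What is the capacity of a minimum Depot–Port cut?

24

Augment Depot→Jct1→Jct3→Port: bottleneck 8, flow now 8.
Augment Depot→Jct1→HubB→Port: bottleneck 4, flow now 12.
Augment Depot→HubA→HubB→Port: bottleneck 2, flow now 14.
Augment Depot→Y3→Jct3→Port: bottleneck 3, flow now 17.
Augment Depot→Y3→HubB→Port: bottleneck 4, flow now 21.
Augment Depot→Y3→Y2→Port: bottleneck 3, flow now 24.
No augmenting path remains; maximum flow = 24.
By max-flow min-cut, the minimum cut capacity equals the max flow.
In the residual graph, reachable from Depot: {Depot, HubA}.
Min-cut edges: Depot→Jct1 (12), Depot→Y3 (10), HubA→HubB (2); capacity 12 + 10 + 2 = 24.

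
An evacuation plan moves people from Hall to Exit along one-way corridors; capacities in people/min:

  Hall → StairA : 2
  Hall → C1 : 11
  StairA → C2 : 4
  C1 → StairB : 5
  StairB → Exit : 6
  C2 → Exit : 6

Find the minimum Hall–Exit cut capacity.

7

Augment Hall→StairA→C2→Exit: bottleneck 2, flow now 2.
Augment Hall→C1→StairB→Exit: bottleneck 5, flow now 7.
No augmenting path remains; maximum flow = 7.
By max-flow min-cut, the minimum cut capacity equals the max flow.
In the residual graph, reachable from Hall: {Hall, C1}.
Min-cut edges: Hall→StairA (2), C1→StairB (5); capacity 2 + 5 = 7.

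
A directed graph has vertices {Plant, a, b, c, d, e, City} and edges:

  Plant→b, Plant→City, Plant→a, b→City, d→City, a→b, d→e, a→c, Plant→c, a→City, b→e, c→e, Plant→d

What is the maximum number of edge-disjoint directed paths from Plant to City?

4

Assign every edge capacity 1; by Menger, the answer equals the max flow.
Path Plant→City (+1); total 1.
Path Plant→a→City (+1); total 2.
Path Plant→b→City (+1); total 3.
Path Plant→d→City (+1); total 4.
No residual Plant→City path; max flow = 4.
Certifying cut of size 4: {Plant→City, Plant→a, Plant→b, Plant→d}.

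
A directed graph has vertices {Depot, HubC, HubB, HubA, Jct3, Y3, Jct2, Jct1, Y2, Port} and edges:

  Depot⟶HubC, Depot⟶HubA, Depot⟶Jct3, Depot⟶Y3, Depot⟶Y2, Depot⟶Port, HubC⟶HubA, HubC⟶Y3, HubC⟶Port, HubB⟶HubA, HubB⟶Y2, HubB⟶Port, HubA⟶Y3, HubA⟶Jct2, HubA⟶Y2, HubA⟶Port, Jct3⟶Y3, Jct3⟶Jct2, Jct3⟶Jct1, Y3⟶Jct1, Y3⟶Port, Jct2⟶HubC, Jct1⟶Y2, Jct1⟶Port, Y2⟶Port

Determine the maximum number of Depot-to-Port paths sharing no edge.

6

Assign every edge capacity 1; by Menger, the answer equals the max flow.
Path Depot→Port (+1); total 1.
Path Depot→HubC→Port (+1); total 2.
Path Depot→HubA→Port (+1); total 3.
Path Depot→Y3→Port (+1); total 4.
Path Depot→Y2→Port (+1); total 5.
Path Depot→Jct3→Jct1→Port (+1); total 6.
No residual Depot→Port path; max flow = 6.
Certifying cut of size 6: {Depot→HubA, Depot→HubC, Depot→Jct3, Depot→Port, Depot→Y2, Depot→Y3}.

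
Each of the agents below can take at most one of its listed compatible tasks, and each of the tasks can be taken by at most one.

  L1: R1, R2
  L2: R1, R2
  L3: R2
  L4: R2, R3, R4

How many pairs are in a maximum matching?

3

Unit-capacity flow: source→left, listed edges, right→sink; max matching = max flow.
Augmenting path L1→R1 (+1); matched 1.
Augmenting path L2→R2 (+1); matched 2.
Augmenting path L4→R3 (+1); matched 3.
No augmenting path remains; maximum matching = 3.
König certificate: {L4, R1, R2} is a vertex cover of size 3 (every listed pair touches it), so no matching can be larger.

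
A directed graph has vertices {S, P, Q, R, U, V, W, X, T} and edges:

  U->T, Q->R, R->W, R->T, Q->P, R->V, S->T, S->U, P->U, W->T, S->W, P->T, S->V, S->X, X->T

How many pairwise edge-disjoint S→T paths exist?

Assign every edge capacity 1; by Menger, the answer equals the max flow.
Path S→T (+1); total 1.
Path S→U→T (+1); total 2.
Path S→W→T (+1); total 3.
Path S→X→T (+1); total 4.
No residual S→T path; max flow = 4.
Certifying cut of size 4: {S→T, S→U, S→W, S→X}.

4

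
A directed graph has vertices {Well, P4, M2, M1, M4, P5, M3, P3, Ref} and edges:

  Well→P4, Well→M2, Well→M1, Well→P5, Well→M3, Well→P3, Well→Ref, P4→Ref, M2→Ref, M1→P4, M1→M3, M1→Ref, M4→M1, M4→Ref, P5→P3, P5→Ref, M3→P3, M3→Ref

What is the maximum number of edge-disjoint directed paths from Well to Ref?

6

Assign every edge capacity 1; by Menger, the answer equals the max flow.
Path Well→Ref (+1); total 1.
Path Well→P4→Ref (+1); total 2.
Path Well→M2→Ref (+1); total 3.
Path Well→M1→Ref (+1); total 4.
Path Well→P5→Ref (+1); total 5.
Path Well→M3→Ref (+1); total 6.
No residual Well→Ref path; max flow = 6.
Certifying cut of size 6: {Well→M1, Well→M2, Well→M3, Well→P4, Well→P5, Well→Ref}.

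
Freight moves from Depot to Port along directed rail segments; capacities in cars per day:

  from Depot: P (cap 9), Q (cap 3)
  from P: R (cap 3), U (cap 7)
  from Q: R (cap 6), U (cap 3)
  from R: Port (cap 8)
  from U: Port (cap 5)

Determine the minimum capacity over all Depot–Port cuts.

11

Augment Depot→P→R→Port: bottleneck 3, flow now 3.
Augment Depot→P→U→Port: bottleneck 5, flow now 8.
Augment Depot→Q→R→Port: bottleneck 3, flow now 11.
No augmenting path remains; maximum flow = 11.
By max-flow min-cut, the minimum cut capacity equals the max flow.
In the residual graph, reachable from Depot: {Depot, P, U}.
Min-cut edges: Depot→Q (3), P→R (3), U→Port (5); capacity 3 + 3 + 5 = 11.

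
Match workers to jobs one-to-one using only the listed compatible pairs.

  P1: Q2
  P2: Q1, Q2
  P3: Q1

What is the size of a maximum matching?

2

Unit-capacity flow: source→left, listed edges, right→sink; max matching = max flow.
Augmenting path P1→Q2 (+1); matched 1.
Augmenting path P2→Q1 (+1); matched 2.
No augmenting path remains; maximum matching = 2.
König certificate: {Q1, Q2} is a vertex cover of size 2 (every listed pair touches it), so no matching can be larger.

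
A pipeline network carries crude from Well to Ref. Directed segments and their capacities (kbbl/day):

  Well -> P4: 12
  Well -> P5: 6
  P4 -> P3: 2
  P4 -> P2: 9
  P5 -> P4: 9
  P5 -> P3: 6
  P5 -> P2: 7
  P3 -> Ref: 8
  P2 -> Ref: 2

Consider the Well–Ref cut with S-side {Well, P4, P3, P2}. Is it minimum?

No — its capacity is 16, but the minimum cut has capacity 10.

Given cut capacity: 6 + 8 + 2 = 16.
Augment Well→P4→P3→Ref: bottleneck 2, flow now 2.
Augment Well→P4→P2→Ref: bottleneck 2, flow now 4.
Augment Well→P5→P3→Ref: bottleneck 6, flow now 10.
No augmenting path remains; maximum flow = 10.
In the residual graph, reachable from Well: {Well, P4, P2}.
Min-cut edges: Well→P5 (6), P4→P3 (2), P2→Ref (2); capacity 6 + 2 + 2 = 10.
Cut capacity 16 exceeds the max flow 10, so it is not minimum.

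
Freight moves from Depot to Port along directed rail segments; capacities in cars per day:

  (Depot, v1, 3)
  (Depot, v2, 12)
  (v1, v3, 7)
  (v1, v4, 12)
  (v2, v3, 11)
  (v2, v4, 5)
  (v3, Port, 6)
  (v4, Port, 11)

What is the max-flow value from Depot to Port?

Augment Depot→v1→v3→Port: bottleneck 3, flow now 3.
Augment Depot→v2→v3→Port: bottleneck 3, flow now 6.
Augment Depot→v2→v4→Port: bottleneck 5, flow now 11.
Augment Depot→v2→v3→v1→v4→Port: bottleneck 3, flow now 14. (uses reverse residual edge)
No augmenting path remains; maximum flow = 14.
In the residual graph, reachable from Depot: {Depot, v2, v3}.
Min-cut edges: Depot→v1 (3), v2→v4 (5), v3→Port (6); capacity 3 + 5 + 6 = 14.
This cut is saturated, so no flow can exceed 14.

14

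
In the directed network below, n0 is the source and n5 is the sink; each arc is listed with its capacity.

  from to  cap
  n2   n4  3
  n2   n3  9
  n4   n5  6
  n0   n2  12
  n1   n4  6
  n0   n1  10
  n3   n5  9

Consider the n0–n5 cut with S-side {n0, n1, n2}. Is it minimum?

No — its capacity is 18, but the minimum cut has capacity 15.

Given cut capacity: 6 + 9 + 3 = 18.
Augment n0→n1→n4→n5: bottleneck 6, flow now 6.
Augment n0→n2→n3→n5: bottleneck 9, flow now 15.
No augmenting path remains; maximum flow = 15.
In the residual graph, reachable from n0: {n0, n1, n2, n4}.
Min-cut edges: n2→n3 (9), n4→n5 (6); capacity 9 + 6 = 15.
Cut capacity 18 exceeds the max flow 15, so it is not minimum.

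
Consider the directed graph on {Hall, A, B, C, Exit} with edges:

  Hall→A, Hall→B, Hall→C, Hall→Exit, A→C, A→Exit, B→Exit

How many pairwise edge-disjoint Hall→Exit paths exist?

3

Assign every edge capacity 1; by Menger, the answer equals the max flow.
Path Hall→Exit (+1); total 1.
Path Hall→A→Exit (+1); total 2.
Path Hall→B→Exit (+1); total 3.
No residual Hall→Exit path; max flow = 3.
Certifying cut of size 3: {Hall→A, Hall→B, Hall→Exit}.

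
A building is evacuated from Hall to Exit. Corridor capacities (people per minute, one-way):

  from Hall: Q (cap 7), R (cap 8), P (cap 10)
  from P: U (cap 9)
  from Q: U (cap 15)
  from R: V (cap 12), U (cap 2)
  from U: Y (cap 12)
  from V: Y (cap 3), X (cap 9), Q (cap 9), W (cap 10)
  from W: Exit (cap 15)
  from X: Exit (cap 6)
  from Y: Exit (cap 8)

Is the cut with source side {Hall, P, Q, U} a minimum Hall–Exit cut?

No — its capacity is 20, but the minimum cut has capacity 16.

Given cut capacity: 8 + 12 = 20.
Augment Hall→P→U→Y→Exit: bottleneck 8, flow now 8.
Augment Hall→R→V→W→Exit: bottleneck 8, flow now 16.
No augmenting path remains; maximum flow = 16.
In the residual graph, reachable from Hall: {Hall, P, Q, U, Y}.
Min-cut edges: Hall→R (8), Y→Exit (8); capacity 8 + 8 = 16.
Cut capacity 20 exceeds the max flow 16, so it is not minimum.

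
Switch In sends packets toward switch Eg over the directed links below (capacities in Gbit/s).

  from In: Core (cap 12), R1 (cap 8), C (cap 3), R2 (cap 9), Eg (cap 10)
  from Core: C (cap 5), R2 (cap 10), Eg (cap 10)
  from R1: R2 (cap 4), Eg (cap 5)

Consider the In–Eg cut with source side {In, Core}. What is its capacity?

55

Edges leaving {In, Core}: In→R1 (8), In→C (3), In→R2 (9), In→Eg (10), Core→C (5), Core→R2 (10), Core→Eg (10).
Cut capacity = 8 + 3 + 9 + 10 + 5 + 10 + 10 = 55.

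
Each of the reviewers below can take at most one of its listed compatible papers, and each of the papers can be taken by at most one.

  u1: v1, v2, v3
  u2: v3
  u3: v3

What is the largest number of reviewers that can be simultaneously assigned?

2

Unit-capacity flow: source→left, listed edges, right→sink; max matching = max flow.
Augmenting path u1→v1 (+1); matched 1.
Augmenting path u2→v3 (+1); matched 2.
No augmenting path remains; maximum matching = 2.
König certificate: {u1, v3} is a vertex cover of size 2 (every listed pair touches it), so no matching can be larger.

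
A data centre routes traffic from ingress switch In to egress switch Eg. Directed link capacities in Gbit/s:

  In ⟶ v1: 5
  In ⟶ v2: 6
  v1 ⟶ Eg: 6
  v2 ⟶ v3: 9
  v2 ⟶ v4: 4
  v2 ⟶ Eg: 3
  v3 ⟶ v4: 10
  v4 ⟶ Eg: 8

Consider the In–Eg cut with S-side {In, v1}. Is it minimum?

Given cut capacity: 6 + 6 = 12.
Augment In→v1→Eg: bottleneck 5, flow now 5.
Augment In→v2→Eg: bottleneck 3, flow now 8.
Augment In→v2→v4→Eg: bottleneck 3, flow now 11.
No augmenting path remains; maximum flow = 11.
In the residual graph, reachable from In: {In}.
Min-cut edges: In→v1 (5), In→v2 (6); capacity 5 + 6 = 11.
Cut capacity 12 exceeds the max flow 11, so it is not minimum.

No — its capacity is 12, but the minimum cut has capacity 11.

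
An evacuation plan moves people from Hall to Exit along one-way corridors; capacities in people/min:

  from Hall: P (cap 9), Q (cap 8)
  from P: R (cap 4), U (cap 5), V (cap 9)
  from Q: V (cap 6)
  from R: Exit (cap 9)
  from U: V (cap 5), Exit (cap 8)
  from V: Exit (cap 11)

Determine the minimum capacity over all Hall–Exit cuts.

Augment Hall→P→R→Exit: bottleneck 4, flow now 4.
Augment Hall→P→U→Exit: bottleneck 5, flow now 9.
Augment Hall→Q→V→Exit: bottleneck 6, flow now 15.
No augmenting path remains; maximum flow = 15.
By max-flow min-cut, the minimum cut capacity equals the max flow.
In the residual graph, reachable from Hall: {Hall, Q}.
Min-cut edges: Hall→P (9), Q→V (6); capacity 9 + 6 = 15.

15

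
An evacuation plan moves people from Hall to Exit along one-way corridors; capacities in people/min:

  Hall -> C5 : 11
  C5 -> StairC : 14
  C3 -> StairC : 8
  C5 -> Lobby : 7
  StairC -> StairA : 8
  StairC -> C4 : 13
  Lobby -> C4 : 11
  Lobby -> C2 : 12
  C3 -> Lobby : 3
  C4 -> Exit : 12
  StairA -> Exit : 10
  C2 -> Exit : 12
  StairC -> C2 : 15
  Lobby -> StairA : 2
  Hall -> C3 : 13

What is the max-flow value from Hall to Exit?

22

Augment Hall→C3→StairC→C2→Exit: bottleneck 8, flow now 8.
Augment Hall→C3→Lobby→C2→Exit: bottleneck 3, flow now 11.
Augment Hall→C5→StairC→C2→Exit: bottleneck 1, flow now 12.
Augment Hall→C5→StairC→StairA→Exit: bottleneck 8, flow now 20.
Augment Hall→C5→StairC→C4→Exit: bottleneck 2, flow now 22.
No augmenting path remains; maximum flow = 22.
In the residual graph, reachable from Hall: {Hall, C3}.
Min-cut edges: Hall→C5 (11), C3→StairC (8), C3→Lobby (3); capacity 11 + 8 + 3 = 22.
This cut is saturated, so no flow can exceed 22.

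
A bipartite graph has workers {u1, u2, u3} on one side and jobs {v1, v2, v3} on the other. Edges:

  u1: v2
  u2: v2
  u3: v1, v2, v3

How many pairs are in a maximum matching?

Unit-capacity flow: source→left, listed edges, right→sink; max matching = max flow.
Augmenting path u1→v2 (+1); matched 1.
Augmenting path u3→v1 (+1); matched 2.
No augmenting path remains; maximum matching = 2.
König certificate: {u3, v2} is a vertex cover of size 2 (every listed pair touches it), so no matching can be larger.

2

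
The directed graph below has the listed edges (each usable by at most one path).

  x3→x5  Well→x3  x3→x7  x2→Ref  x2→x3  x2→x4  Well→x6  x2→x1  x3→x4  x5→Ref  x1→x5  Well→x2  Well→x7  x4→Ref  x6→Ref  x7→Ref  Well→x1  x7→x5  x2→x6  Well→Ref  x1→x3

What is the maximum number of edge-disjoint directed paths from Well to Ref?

Assign every edge capacity 1; by Menger, the answer equals the max flow.
Path Well→Ref (+1); total 1.
Path Well→x2→Ref (+1); total 2.
Path Well→x6→Ref (+1); total 3.
Path Well→x7→Ref (+1); total 4.
Path Well→x1→x5→Ref (+1); total 5.
Path Well→x3→x4→Ref (+1); total 6.
No residual Well→Ref path; max flow = 6.
Certifying cut of size 6: {Well→Ref, Well→x1, Well→x2, Well→x3, Well→x6, Well→x7}.

6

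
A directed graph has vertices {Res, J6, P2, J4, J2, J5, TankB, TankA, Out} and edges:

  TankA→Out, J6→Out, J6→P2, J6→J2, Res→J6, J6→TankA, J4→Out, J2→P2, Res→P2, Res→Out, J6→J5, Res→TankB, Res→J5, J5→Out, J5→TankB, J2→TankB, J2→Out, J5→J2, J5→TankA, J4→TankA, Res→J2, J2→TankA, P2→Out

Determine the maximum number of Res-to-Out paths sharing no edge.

5

Assign every edge capacity 1; by Menger, the answer equals the max flow.
Path Res→Out (+1); total 1.
Path Res→J6→Out (+1); total 2.
Path Res→P2→Out (+1); total 3.
Path Res→J2→Out (+1); total 4.
Path Res→J5→Out (+1); total 5.
No residual Res→Out path; max flow = 5.
Certifying cut of size 5: {Res→J2, Res→J5, Res→J6, Res→Out, Res→P2}.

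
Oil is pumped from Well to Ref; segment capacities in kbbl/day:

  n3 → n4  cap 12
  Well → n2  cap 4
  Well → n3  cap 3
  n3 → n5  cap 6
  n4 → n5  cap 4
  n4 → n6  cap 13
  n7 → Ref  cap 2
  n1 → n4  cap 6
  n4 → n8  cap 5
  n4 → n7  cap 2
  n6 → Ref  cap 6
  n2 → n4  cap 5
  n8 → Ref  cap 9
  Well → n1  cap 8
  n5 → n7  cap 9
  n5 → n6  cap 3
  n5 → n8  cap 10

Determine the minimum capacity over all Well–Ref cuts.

Augment Well→n1→n4→n6→Ref: bottleneck 6, flow now 6.
Augment Well→n2→n4→n7→Ref: bottleneck 2, flow now 8.
Augment Well→n2→n4→n8→Ref: bottleneck 2, flow now 10.
Augment Well→n3→n4→n8→Ref: bottleneck 3, flow now 13.
No augmenting path remains; maximum flow = 13.
By max-flow min-cut, the minimum cut capacity equals the max flow.
In the residual graph, reachable from Well: {Well, n1}.
Min-cut edges: Well→n2 (4), Well→n3 (3), n1→n4 (6); capacity 4 + 3 + 6 = 13.

13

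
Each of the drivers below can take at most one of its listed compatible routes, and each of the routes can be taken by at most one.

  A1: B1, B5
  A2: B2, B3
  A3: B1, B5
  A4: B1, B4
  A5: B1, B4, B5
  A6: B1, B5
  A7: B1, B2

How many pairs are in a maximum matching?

5

Unit-capacity flow: source→left, listed edges, right→sink; max matching = max flow.
Augmenting path A1→B1 (+1); matched 1.
Augmenting path A2→B2 (+1); matched 2.
Augmenting path A3→B5 (+1); matched 3.
Augmenting path A4→B4 (+1); matched 4.
Augmenting path A7→B2→A2→B3 (+1); matched 5.
No augmenting path remains; maximum matching = 5.
König certificate: {A2, A7, B1, B4, B5} is a vertex cover of size 5 (every listed pair touches it), so no matching can be larger.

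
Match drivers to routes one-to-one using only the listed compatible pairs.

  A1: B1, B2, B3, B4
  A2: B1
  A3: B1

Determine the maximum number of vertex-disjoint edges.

2

Unit-capacity flow: source→left, listed edges, right→sink; max matching = max flow.
Augmenting path A1→B1 (+1); matched 1.
Augmenting path A2→B1→A1→B2 (+1); matched 2.
No augmenting path remains; maximum matching = 2.
König certificate: {A1, B1} is a vertex cover of size 2 (every listed pair touches it), so no matching can be larger.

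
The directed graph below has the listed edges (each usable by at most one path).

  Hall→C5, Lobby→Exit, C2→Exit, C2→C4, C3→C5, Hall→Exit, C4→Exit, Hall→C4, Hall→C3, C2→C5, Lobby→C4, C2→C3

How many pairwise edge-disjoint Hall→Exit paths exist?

2

Assign every edge capacity 1; by Menger, the answer equals the max flow.
Path Hall→Exit (+1); total 1.
Path Hall→C4→Exit (+1); total 2.
No residual Hall→Exit path; max flow = 2.
Certifying cut of size 2: {Hall→C4, Hall→Exit}.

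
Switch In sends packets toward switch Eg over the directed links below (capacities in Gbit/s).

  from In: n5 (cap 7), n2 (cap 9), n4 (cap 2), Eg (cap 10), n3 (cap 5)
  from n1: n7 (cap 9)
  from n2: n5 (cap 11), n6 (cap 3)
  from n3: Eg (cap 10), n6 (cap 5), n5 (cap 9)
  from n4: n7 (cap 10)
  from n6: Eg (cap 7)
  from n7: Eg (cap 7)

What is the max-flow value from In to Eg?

20

Augment In→Eg: bottleneck 10, flow now 10.
Augment In→n3→Eg: bottleneck 5, flow now 15.
Augment In→n2→n6→Eg: bottleneck 3, flow now 18.
Augment In→n4→n7→Eg: bottleneck 2, flow now 20.
No augmenting path remains; maximum flow = 20.
In the residual graph, reachable from In: {In, n2, n5}.
Min-cut edges: In→n3 (5), In→n4 (2), In→Eg (10), n2→n6 (3); capacity 5 + 2 + 10 + 3 = 20.
This cut is saturated, so no flow can exceed 20.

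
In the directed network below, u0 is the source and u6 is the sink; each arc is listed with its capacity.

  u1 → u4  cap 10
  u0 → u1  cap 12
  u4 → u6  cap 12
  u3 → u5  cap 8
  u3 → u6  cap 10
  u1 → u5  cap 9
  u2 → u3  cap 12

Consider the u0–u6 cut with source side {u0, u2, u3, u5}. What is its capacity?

Edges leaving {u0, u2, u3, u5}: u0→u1 (12), u3→u6 (10).
Cut capacity = 12 + 10 = 22.

22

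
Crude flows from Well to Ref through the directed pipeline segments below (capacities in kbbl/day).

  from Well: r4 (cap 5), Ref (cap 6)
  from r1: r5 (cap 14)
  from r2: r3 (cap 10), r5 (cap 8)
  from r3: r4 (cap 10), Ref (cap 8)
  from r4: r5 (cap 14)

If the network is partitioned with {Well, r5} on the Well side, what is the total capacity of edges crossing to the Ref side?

Edges leaving {Well, r5}: Well→r4 (5), Well→Ref (6).
Cut capacity = 5 + 6 = 11.

11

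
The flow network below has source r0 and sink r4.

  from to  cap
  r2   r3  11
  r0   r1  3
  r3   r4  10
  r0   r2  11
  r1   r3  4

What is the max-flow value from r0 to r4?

10

Augment r0→r1→r3→r4: bottleneck 3, flow now 3.
Augment r0→r2→r3→r4: bottleneck 7, flow now 10.
No augmenting path remains; maximum flow = 10.
In the residual graph, reachable from r0: {r0, r1, r2, r3}.
Min-cut edges: r3→r4 (10); capacity 10 = 10.
This cut is saturated, so no flow can exceed 10.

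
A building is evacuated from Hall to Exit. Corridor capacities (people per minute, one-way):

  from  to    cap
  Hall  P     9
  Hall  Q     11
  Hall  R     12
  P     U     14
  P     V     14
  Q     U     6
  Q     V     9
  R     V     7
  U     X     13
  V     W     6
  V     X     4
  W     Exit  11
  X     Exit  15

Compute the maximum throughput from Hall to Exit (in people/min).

21

Augment Hall→P→U→X→Exit: bottleneck 9, flow now 9.
Augment Hall→Q→U→X→Exit: bottleneck 4, flow now 13.
Augment Hall→Q→V→W→Exit: bottleneck 6, flow now 19.
Augment Hall→Q→V→X→Exit: bottleneck 1, flow now 20.
Augment Hall→R→V→X→Exit: bottleneck 1, flow now 21.
No augmenting path remains; maximum flow = 21.
In the residual graph, reachable from Hall: {Hall, P, Q, R, U, V, X}.
Min-cut edges: V→W (6), X→Exit (15); capacity 6 + 15 = 21.
This cut is saturated, so no flow can exceed 21.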